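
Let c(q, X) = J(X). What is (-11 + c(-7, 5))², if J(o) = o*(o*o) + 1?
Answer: 13225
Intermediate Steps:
J(o) = 1 + o³ (J(o) = o*o² + 1 = o³ + 1 = 1 + o³)
c(q, X) = 1 + X³
(-11 + c(-7, 5))² = (-11 + (1 + 5³))² = (-11 + (1 + 125))² = (-11 + 126)² = 115² = 13225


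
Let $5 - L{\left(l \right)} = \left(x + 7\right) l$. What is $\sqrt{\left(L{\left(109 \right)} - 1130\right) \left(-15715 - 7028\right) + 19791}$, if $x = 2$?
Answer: $3 \sqrt{5324061} \approx 6922.2$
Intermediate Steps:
$L{\left(l \right)} = 5 - 9 l$ ($L{\left(l \right)} = 5 - \left(2 + 7\right) l = 5 - 9 l$)
$\sqrt{\left(L{\left(109 \right)} - 1130\right) \left(-15715 - 7028\right) + 19791} = \sqrt{\left(\left(5 - 981\right) - 1130\right) \left(-15715 - 7028\right) + 19791} = \sqrt{\left(\left(5 - 981\right) - 1130\right) \left(-22743\right) + 19791} = \sqrt{\left(-976 - 1130\right) \left(-22743\right) + 19791} = \sqrt{\left(-2106\right) \left(-22743\right) + 19791} = \sqrt{47896758 + 19791} = \sqrt{47916549} = 3 \sqrt{5324061}$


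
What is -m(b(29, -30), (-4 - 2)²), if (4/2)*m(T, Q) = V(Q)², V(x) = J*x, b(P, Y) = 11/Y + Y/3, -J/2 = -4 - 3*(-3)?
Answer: -64800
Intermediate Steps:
J = -10 (J = -2*(-4 - 3*(-3)) = -2*(-4 + 9) = -2*5 = -10)
b(P, Y) = 11/Y + Y/3 (b(P, Y) = 11/Y + Y*(⅓) = 11/Y + Y/3)
V(x) = -10*x
m(T, Q) = 50*Q² (m(T, Q) = (-10*Q)²/2 = (100*Q²)/2 = 50*Q²)
-m(b(29, -30), (-4 - 2)²) = -50*((-4 - 2)²)² = -50*((-6)²)² = -50*36² = -50*1296 = -1*64800 = -64800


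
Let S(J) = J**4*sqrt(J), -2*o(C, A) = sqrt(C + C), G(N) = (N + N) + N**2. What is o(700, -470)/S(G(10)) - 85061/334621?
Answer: -85061/334621 - sqrt(105)/1244160000 ≈ -0.25420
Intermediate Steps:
G(N) = N**2 + 2*N (G(N) = 2*N + N**2 = N**2 + 2*N)
o(C, A) = -sqrt(2)*sqrt(C)/2 (o(C, A) = -sqrt(C + C)/2 = -sqrt(2)*sqrt(C)/2)
S(J) = J**(9/2)
o(700, -470)/S(G(10)) - 85061/334621 = (-sqrt(2)*sqrt(700)/2)/((10*(2 + 10))**(9/2)) - 85061/334621 = (-sqrt(2)*10*sqrt(7)/2)/((10*12)**(9/2)) - 85061*1/334621 = (-5*sqrt(14))/(120**(9/2)) - 85061/334621 = (-5*sqrt(14))/((414720000*sqrt(30))) - 85061/334621 = (-5*sqrt(14))*(sqrt(30)/12441600000) - 85061/334621 = -sqrt(105)/1244160000 - 85061/334621 = -85061/334621 - sqrt(105)/1244160000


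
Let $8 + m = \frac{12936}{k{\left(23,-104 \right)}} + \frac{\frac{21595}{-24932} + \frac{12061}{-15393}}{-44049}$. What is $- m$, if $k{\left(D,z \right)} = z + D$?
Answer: $\frac{1215016603865621}{7245021119796} \approx 167.7$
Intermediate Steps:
$k{\left(D,z \right)} = D + z$
$m = - \frac{1215016603865621}{7245021119796}$ ($m = -8 + \left(\frac{12936}{23 - 104} + \frac{\frac{21595}{-24932} + \frac{12061}{-15393}}{-44049}\right) = -8 + \left(\frac{12936}{-81} + \left(21595 \left(- \frac{1}{24932}\right) + 12061 \left(- \frac{1}{15393}\right)\right) \left(- \frac{1}{44049}\right)\right) = -8 + \left(12936 \left(- \frac{1}{81}\right) + \left(- \frac{21595}{24932} - \frac{1723}{2199}\right) \left(- \frac{1}{44049}\right)\right) = -8 - \frac{1157056434907253}{7245021119796} = - \frac{1215016603865621}{7245021119796} \approx -167.7$)
$- m = \left(-1\right) \left(- \frac{1215016603865621}{7245021119796}\right) = \frac{1215016603865621}{7245021119796}$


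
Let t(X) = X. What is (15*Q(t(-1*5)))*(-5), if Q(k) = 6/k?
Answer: 90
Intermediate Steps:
(15*Q(t(-1*5)))*(-5) = (15*(6/((-1*5))))*(-5) = (15*(6/(-5)))*(-5) = (15*(6*(-1/5)))*(-5) = (15*(-6/5))*(-5) = -18*(-5) = 90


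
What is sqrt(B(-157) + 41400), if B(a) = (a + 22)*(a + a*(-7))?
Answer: 3*I*sqrt(9530) ≈ 292.87*I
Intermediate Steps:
B(a) = -6*a*(22 + a) (B(a) = (22 + a)*(a - 7*a) = (22 + a)*(-6*a) = -6*a*(22 + a))
sqrt(B(-157) + 41400) = sqrt(-6*(-157)*(22 - 157) + 41400) = sqrt(-6*(-157)*(-135) + 41400) = sqrt(-127170 + 41400) = sqrt(-85770) = 3*I*sqrt(9530)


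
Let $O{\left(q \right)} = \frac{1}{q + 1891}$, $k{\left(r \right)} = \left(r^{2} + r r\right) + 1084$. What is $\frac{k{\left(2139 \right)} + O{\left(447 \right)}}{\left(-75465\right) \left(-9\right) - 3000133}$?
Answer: $- \frac{21396735389}{5426376424} \approx -3.9431$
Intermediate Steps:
$k{\left(r \right)} = 1084 + 2 r^{2}$ ($k{\left(r \right)} = \left(r^{2} + r^{2}\right) + 1084 = 2 r^{2} + 1084 = 1084 + 2 r^{2}$)
$O{\left(q \right)} = \frac{1}{1891 + q}$
$\frac{k{\left(2139 \right)} + O{\left(447 \right)}}{\left(-75465\right) \left(-9\right) - 3000133} = \frac{\left(1084 + 2 \cdot 2139^{2}\right) + \frac{1}{1891 + 447}}{\left(-75465\right) \left(-9\right) - 3000133} = \frac{\left(1084 + 2 \cdot 4575321\right) + \frac{1}{2338}}{679185 - 3000133} = \frac{\left(1084 + 9150642\right) + \frac{1}{2338}}{-2320948} = \left(9151726 + \frac{1}{2338}\right) \left(- \frac{1}{2320948}\right) = \frac{21396735389}{2338} \left(- \frac{1}{2320948}\right) = - \frac{21396735389}{5426376424}$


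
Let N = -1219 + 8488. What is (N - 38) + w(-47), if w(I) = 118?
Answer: 7349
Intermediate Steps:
N = 7269
(N - 38) + w(-47) = (7269 - 38) + 118 = 7231 + 118 = 7349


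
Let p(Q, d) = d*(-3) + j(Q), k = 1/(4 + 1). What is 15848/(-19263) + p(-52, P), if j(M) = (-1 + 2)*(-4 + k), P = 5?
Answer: -1889962/96315 ≈ -19.623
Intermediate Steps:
k = ⅕ (k = 1/5 = ⅕ ≈ 0.20000)
j(M) = -19/5 (j(M) = (-1 + 2)*(-4 + ⅕) = 1*(-19/5) = -19/5)
p(Q, d) = -19/5 - 3*d (p(Q, d) = d*(-3) - 19/5 = -3*d - 19/5 = -19/5 - 3*d)
15848/(-19263) + p(-52, P) = 15848/(-19263) + (-19/5 - 3*5) = 15848*(-1/19263) + (-19/5 - 15) = -15848/19263 - 94/5 = -1889962/96315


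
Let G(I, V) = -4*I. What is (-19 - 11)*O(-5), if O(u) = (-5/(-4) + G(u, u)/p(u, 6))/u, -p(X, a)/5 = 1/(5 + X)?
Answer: 15/2 ≈ 7.5000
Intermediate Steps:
p(X, a) = -5/(5 + X)
O(u) = (5/4 - 4*u*(-1 - u/5))/u (O(u) = (-5/(-4) + (-4*u)/((-5/(5 + u))))/u = (-5*(-1/4) + (-4*u)*(-1 - u/5))/u = (5/4 - 4*u*(-1 - u/5))/u)
(-19 - 11)*O(-5) = (-19 - 11)*((1/20)*(25 + 16*(-5)*(5 - 5))/(-5)) = -3*(-1)*(25 + 16*(-5)*0)/(2*5) = -3*(-1)*(25 + 0)/(2*5) = -3*(-1)*25/(2*5) = -30*(-1/4) = 15/2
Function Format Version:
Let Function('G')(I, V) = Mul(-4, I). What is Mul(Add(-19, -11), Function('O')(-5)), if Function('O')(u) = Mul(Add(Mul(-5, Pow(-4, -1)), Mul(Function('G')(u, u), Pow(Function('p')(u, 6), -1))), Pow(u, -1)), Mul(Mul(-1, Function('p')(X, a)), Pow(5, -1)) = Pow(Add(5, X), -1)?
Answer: Rational(15, 2) ≈ 7.5000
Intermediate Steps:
Function('p')(X, a) = Mul(-5, Pow(Add(5, X), -1))
Function('O')(u) = Mul(Pow(u, -1), Add(Rational(5, 4), Mul(-4, u, Add(-1, Mul(Rational(-1, 5), u))))) (Function('O')(u) = Mul(Add(Mul(-5, Pow(-4, -1)), Mul(Mul(-4, u), Pow(Mul(-5, Pow(Add(5, u), -1)), -1))), Pow(u, -1)) = Mul(Add(Mul(-5, Rational(-1, 4)), Mul(Mul(-4, u), Add(-1, Mul(Rational(-1, 5), u)))), Pow(u, -1)) = Mul(Add(Rational(5, 4), Mul(-4, u, Add(-1, Mul(Rational(-1, 5), u)))), Pow(u, -1)) = Mul(Pow(u, -1), Add(Rational(5, 4), Mul(-4, u, Add(-1, Mul(Rational(-1, 5), u))))))
Mul(Add(-19, -11), Function('O')(-5)) = Mul(Add(-19, -11), Mul(Rational(1, 20), Pow(-5, -1), Add(25, Mul(16, -5, Add(5, -5))))) = Mul(-30, Mul(Rational(1, 20), Rational(-1, 5), Add(25, Mul(16, -5, 0)))) = Mul(-30, Mul(Rational(1, 20), Rational(-1, 5), Add(25, 0))) = Mul(-30, Mul(Rational(1, 20), Rational(-1, 5), 25)) = Mul(-30, Rational(-1, 4)) = Rational(15, 2)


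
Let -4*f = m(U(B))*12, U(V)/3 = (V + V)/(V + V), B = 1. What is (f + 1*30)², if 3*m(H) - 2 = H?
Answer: 625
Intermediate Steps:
U(V) = 3 (U(V) = 3*((V + V)/(V + V)) = 3*((2*V)/((2*V))) = 3*((2*V)*(1/(2*V))) = 3*1 = 3)
m(H) = ⅔ + H/3
f = -5 (f = -(⅔ + (⅓)*3)*12/4 = -(⅔ + 1)*12/4 = -5*12/12 = -¼*20 = -5)
(f + 1*30)² = (-5 + 1*30)² = (-5 + 30)² = 25² = 625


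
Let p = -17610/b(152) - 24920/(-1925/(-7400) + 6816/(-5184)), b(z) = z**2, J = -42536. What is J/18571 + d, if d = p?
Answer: 42720848561783797/1808291846368 ≈ 23625.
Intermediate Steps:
p = 2300629495935/97371808 (p = -17610/(152**2) - 24920/(-1925/(-7400) + 6816/(-5184)) = -17610/23104 - 24920/(-1925*(-1/7400) + 6816*(-1/5184)) = -17610*1/23104 - 24920/(77/296 - 71/54) = -8805/11552 - 24920/(-8429/7992) = -8805/11552 - 24920*(-7992/8429) = -8805/11552 + 199160640/8429 = 2300629495935/97371808 ≈ 23627.)
d = 2300629495935/97371808 ≈ 23627.
J/18571 + d = -42536/18571 + 2300629495935/97371808 = 42720848561783797/1808291846368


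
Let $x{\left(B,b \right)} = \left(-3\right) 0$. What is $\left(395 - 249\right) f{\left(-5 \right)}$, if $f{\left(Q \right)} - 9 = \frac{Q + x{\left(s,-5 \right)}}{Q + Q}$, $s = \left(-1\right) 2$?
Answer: $1387$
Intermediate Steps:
$s = -2$
$x{\left(B,b \right)} = 0$
$f{\left(Q \right)} = \frac{19}{2}$ ($f{\left(Q \right)} = 9 + \frac{Q + 0}{Q + Q} = 9 + \frac{Q}{2 Q} = 9 + Q \frac{1}{2 Q} = 9 + \frac{1}{2} = \frac{19}{2}$)
$\left(395 - 249\right) f{\left(-5 \right)} = \left(395 - 249\right) \frac{19}{2} = 146 \cdot \frac{19}{2} = 1387$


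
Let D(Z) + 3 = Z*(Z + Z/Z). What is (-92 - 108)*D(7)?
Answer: -10600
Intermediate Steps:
D(Z) = -3 + Z*(1 + Z) (D(Z) = -3 + Z*(Z + Z/Z) = -3 + Z*(Z + 1) = -3 + Z*(1 + Z))
(-92 - 108)*D(7) = (-92 - 108)*(-3 + 7 + 7²) = -200*(-3 + 7 + 49) = -200*53 = -10600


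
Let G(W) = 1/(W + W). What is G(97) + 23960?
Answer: 4648241/194 ≈ 23960.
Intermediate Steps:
G(W) = 1/(2*W)
G(97) + 23960 = (½)/97 + 23960 = (½)*(1/97) + 23960 = 1/194 + 23960 = 4648241/194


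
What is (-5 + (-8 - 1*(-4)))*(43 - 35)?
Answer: -72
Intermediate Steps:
(-5 + (-8 - 1*(-4)))*(43 - 35) = (-5 + (-8 + 4))*8 = (-5 - 4)*8 = -9*8 = -72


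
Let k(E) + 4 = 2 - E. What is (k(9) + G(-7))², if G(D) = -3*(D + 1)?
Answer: 49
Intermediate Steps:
G(D) = -3 - 3*D (G(D) = -3*(1 + D) = -3 - 3*D)
k(E) = -2 - E (k(E) = -4 + (2 - E) = -2 - E)
(k(9) + G(-7))² = ((-2 - 1*9) + (-3 - 3*(-7)))² = ((-2 - 9) + (-3 + 21))² = (-11 + 18)² = 7² = 49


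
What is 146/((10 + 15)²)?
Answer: 146/625 ≈ 0.23360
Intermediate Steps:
146/((10 + 15)²) = 146/(25²) = 146/625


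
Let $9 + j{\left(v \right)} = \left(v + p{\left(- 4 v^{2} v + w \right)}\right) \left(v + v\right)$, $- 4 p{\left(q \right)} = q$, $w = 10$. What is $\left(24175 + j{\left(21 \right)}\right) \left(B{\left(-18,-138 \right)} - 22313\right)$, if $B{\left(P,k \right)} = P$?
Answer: $-9242912555$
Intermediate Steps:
$p{\left(q \right)} = - \frac{q}{4}$
$j{\left(v \right)} = -9 + 2 v \left(- \frac{5}{2} + v + v^{3}\right)$ ($j{\left(v \right)} = -9 + \left(v - \frac{- 4 v^{2} v + 10}{4}\right) \left(v + v\right) = -9 + \left(v - \frac{- 4 v^{3} + 10}{4}\right) 2 v = -9 + \left(v - \frac{10 - 4 v^{3}}{4}\right) 2 v = -9 + \left(v + \left(- \frac{5}{2} + v^{3}\right)\right) 2 v = -9 + \left(- \frac{5}{2} + v + v^{3}\right) 2 v = -9 + 2 v \left(- \frac{5}{2} + v + v^{3}\right)$)
$\left(24175 + j{\left(21 \right)}\right) \left(B{\left(-18,-138 \right)} - 22313\right) = \left(24175 + \left(-9 + 2 \cdot 21^{2} + 21 \left(-5 + 2 \cdot 21^{3}\right)\right)\right) \left(-18 - 22313\right) = \left(24175 + \left(-9 + 2 \cdot 441 + 21 \left(-5 + 2 \cdot 9261\right)\right)\right) \left(-22331\right) = \left(24175 + \left(-9 + 882 + 21 \left(-5 + 18522\right)\right)\right) \left(-22331\right) = \left(24175 + \left(-9 + 882 + 21 \cdot 18517\right)\right) \left(-22331\right) = \left(24175 + \left(-9 + 882 + 388857\right)\right) \left(-22331\right) = \left(24175 + 389730\right) \left(-22331\right) = 413905 \left(-22331\right) = -9242912555$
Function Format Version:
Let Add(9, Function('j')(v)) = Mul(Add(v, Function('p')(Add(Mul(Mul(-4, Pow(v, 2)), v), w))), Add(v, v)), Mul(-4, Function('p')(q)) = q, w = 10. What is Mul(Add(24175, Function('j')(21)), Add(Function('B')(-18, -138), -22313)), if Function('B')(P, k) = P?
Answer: -9242912555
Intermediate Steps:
Function('p')(q) = Mul(Rational(-1, 4), q)
Function('j')(v) = Add(-9, Mul(2, v, Add(Rational(-5, 2), v, Pow(v, 3)))) (Function('j')(v) = Add(-9, Mul(Add(v, Mul(Rational(-1, 4), Add(Mul(Mul(-4, Pow(v, 2)), v), 10))), Add(v, v))) = Add(-9, Mul(Add(v, Mul(Rational(-1, 4), Add(Mul(-4, Pow(v, 3)), 10))), Mul(2, v))) = Add(-9, Mul(Add(v, Mul(Rational(-1, 4), Add(10, Mul(-4, Pow(v, 3))))), Mul(2, v))) = Add(-9, Mul(Add(v, Add(Rational(-5, 2), Pow(v, 3))), Mul(2, v))) = Add(-9, Mul(Add(Rational(-5, 2), v, Pow(v, 3)), Mul(2, v))) = Add(-9, Mul(2, v, Add(Rational(-5, 2), v, Pow(v, 3)))))
Mul(Add(24175, Function('j')(21)), Add(Function('B')(-18, -138), -22313)) = Mul(Add(24175, Add(-9, Mul(2, Pow(21, 2)), Mul(21, Add(-5, Mul(2, Pow(21, 3)))))), Add(-18, -22313)) = Mul(Add(24175, Add(-9, Mul(2, 441), Mul(21, Add(-5, Mul(2, 9261))))), -22331) = Mul(Add(24175, Add(-9, 882, Mul(21, Add(-5, 18522)))), -22331) = Mul(Add(24175, Add(-9, 882, Mul(21, 18517))), -22331) = Mul(Add(24175, Add(-9, 882, 388857)), -22331) = Mul(Add(24175, 389730), -22331) = Mul(413905, -22331) = -9242912555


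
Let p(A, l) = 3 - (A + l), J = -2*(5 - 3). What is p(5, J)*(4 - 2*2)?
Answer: 0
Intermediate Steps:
J = -4 (J = -2*2 = -4)
p(A, l) = 3 - A - l (p(A, l) = 3 + (-A - l) = 3 - A - l)
p(5, J)*(4 - 2*2) = (3 - 1*5 - 1*(-4))*(4 - 2*2) = (3 - 5 + 4)*(4 - 4) = 2*0 = 0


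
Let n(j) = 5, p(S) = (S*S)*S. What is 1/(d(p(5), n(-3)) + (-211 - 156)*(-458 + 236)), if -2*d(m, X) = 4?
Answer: 1/81472 ≈ 1.2274e-5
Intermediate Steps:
p(S) = S³ (p(S) = S²*S = S³)
d(m, X) = -2 (d(m, X) = -½*4 = -2)
1/(d(p(5), n(-3)) + (-211 - 156)*(-458 + 236)) = 1/(-2 + (-211 - 156)*(-458 + 236)) = 1/(-2 - 367*(-222)) = 1/(-2 + 81474) = 1/81472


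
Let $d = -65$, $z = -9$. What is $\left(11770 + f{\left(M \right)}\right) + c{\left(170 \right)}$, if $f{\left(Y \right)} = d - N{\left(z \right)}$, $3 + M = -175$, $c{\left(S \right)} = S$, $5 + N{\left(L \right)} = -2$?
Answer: $11882$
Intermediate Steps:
$N{\left(L \right)} = -7$ ($N{\left(L \right)} = -5 - 2 = -7$)
$M = -178$ ($M = -3 - 175 = -178$)
$f{\left(Y \right)} = -58$ ($f{\left(Y \right)} = -65 - -7 = -65 + 7 = -58$)
$\left(11770 + f{\left(M \right)}\right) + c{\left(170 \right)} = \left(11770 - 58\right) + 170 = 11712 + 170 = 11882$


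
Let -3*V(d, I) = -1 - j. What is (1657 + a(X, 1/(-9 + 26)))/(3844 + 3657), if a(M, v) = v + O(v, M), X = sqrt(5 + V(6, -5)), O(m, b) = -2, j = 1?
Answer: 28136/127517 ≈ 0.22065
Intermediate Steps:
V(d, I) = 2/3 (V(d, I) = -(-1 - 1*1)/3 = -(-1 - 1)/3 = -1/3*(-2) = 2/3)
X = sqrt(51)/3 (X = sqrt(5 + 2/3) = sqrt(17/3) = sqrt(51)/3 ≈ 2.3805)
a(M, v) = -2 + v (a(M, v) = v - 2 = -2 + v)
(1657 + a(X, 1/(-9 + 26)))/(3844 + 3657) = (1657 + (-2 + 1/(-9 + 26)))/(3844 + 3657) = (1657 + (-2 + 1/17))/7501 = (1657 + (-2 + 1/17))*(1/7501) = (1657 - 33/17)*(1/7501) = (28136/17)*(1/7501) = 28136/127517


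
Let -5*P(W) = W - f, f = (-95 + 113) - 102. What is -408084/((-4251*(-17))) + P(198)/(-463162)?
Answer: -157504104791/27892773545 ≈ -5.6468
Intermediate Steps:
f = -84 (f = 18 - 102 = -84)
P(W) = -84/5 - W/5 (P(W) = -(W - 1*(-84))/5 = -(W + 84)/5 = -(84 + W)/5 = -84/5 - W/5)
-408084/((-4251*(-17))) + P(198)/(-463162) = -408084/((-4251*(-17))) + (-84/5 - 1/5*198)/(-463162) = -408084/72267 + (-84/5 - 198/5)*(-1/463162) = -408084*1/72267 - 282/5*(-1/463162) = -136028/24089 + 141/1157905 = -157504104791/27892773545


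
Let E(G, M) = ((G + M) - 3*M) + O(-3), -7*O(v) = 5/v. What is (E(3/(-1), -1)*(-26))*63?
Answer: 1248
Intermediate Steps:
O(v) = -5/(7*v)
E(G, M) = 5/21 + G - 2*M (E(G, M) = ((G + M) - 3*M) - 5/7/(-3) = (G - 2*M) - 5/7*(-1/3) = (G - 2*M) + 5/21 = 5/21 + G - 2*M)
(E(3/(-1), -1)*(-26))*63 = ((5/21 + 3/(-1) - 2*(-1))*(-26))*63 = ((5/21 + 3*(-1) + 2)*(-26))*63 = ((5/21 - 3 + 2)*(-26))*63 = -16/21*(-26)*63 = (416/21)*63 = 1248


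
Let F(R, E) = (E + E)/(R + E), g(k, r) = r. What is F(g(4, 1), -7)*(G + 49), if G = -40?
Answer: 21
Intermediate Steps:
F(R, E) = 2*E/(E + R) (F(R, E) = (2*E)/(E + R) = 2*E/(E + R))
F(g(4, 1), -7)*(G + 49) = (2*(-7)/(-7 + 1))*(-40 + 49) = (2*(-7)/(-6))*9 = (2*(-7)*(-1/6))*9 = (7/3)*9 = 21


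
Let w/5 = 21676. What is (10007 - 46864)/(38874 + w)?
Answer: -36857/147254 ≈ -0.25030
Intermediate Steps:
w = 108380 (w = 5*21676 = 108380)
(10007 - 46864)/(38874 + w) = (10007 - 46864)/(38874 + 108380) = -36857/147254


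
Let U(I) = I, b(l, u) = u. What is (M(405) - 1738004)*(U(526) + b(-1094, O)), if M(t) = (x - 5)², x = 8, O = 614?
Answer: -1981314300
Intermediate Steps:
M(t) = 9 (M(t) = (8 - 5)² = 3² = 9)
(M(405) - 1738004)*(U(526) + b(-1094, O)) = (9 - 1738004)*(526 + 614) = -1737995*1140 = -1981314300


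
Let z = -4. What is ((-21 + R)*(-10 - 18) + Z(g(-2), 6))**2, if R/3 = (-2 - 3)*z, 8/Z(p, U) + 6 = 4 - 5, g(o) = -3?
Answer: 58553104/49 ≈ 1.1950e+6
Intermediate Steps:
Z(p, U) = -8/7 (Z(p, U) = 8/(-6 + (4 - 5)) = 8/(-6 - 1) = 8/(-7) = 8*(-1/7) = -8/7)
R = 60 (R = 3*((-2 - 3)*(-4)) = 3*(-5*(-4)) = 3*20 = 60)
((-21 + R)*(-10 - 18) + Z(g(-2), 6))**2 = ((-21 + 60)*(-10 - 18) - 8/7)**2 = (39*(-28) - 8/7)**2 = (-1092 - 8/7)**2 = (-7652/7)**2 = 58553104/49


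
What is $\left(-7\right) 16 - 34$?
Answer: $-146$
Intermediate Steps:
$\left(-7\right) 16 - 34 = -112 - 34 = -146$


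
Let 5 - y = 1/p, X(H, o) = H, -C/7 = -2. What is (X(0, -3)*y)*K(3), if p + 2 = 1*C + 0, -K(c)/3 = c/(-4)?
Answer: 0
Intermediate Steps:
C = 14 (C = -7*(-2) = 14)
K(c) = 3*c/4 (K(c) = -3*c/(-4) = -3*c*(-1)/4 = -(-3)*c/4 = 3*c/4)
p = 12 (p = -2 + (1*14 + 0) = -2 + (14 + 0) = -2 + 14 = 12)
y = 59/12 (y = 5 - 1/12 = 59/12 ≈ 4.9167)
(X(0, -3)*y)*K(3) = (0*(59/12))*((¾)*3) = 0*(9/4) = 0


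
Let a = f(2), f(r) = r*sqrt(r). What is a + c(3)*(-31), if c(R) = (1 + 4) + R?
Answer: -248 + 2*sqrt(2) ≈ -245.17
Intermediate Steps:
c(R) = 5 + R
f(r) = r**(3/2)
a = 2*sqrt(2) (a = 2**(3/2) = 2*sqrt(2) ≈ 2.8284)
a + c(3)*(-31) = 2*sqrt(2) + (5 + 3)*(-31) = 2*sqrt(2) + 8*(-31) = 2*sqrt(2) - 248 = -248 + 2*sqrt(2)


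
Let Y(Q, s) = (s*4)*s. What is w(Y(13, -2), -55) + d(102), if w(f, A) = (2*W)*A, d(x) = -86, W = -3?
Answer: 244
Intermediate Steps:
Y(Q, s) = 4*s² (Y(Q, s) = (4*s)*s = 4*s²)
w(f, A) = -6*A (w(f, A) = (2*(-3))*A = -6*A)
w(Y(13, -2), -55) + d(102) = -6*(-55) - 86 = 330 - 86 = 244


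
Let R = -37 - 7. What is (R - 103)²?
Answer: 21609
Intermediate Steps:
R = -44
(R - 103)² = (-44 - 103)² = (-147)² = 21609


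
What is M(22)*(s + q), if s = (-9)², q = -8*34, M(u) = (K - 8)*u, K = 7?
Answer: 4202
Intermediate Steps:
M(u) = -u (M(u) = (7 - 8)*u = -u)
q = -272
s = 81
M(22)*(s + q) = (-1*22)*(81 - 272) = -22*(-191) = 4202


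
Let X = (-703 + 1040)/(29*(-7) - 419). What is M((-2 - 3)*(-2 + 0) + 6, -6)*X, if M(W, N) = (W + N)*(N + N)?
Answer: 20220/311 ≈ 65.016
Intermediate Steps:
M(W, N) = 2*N*(N + W) (M(W, N) = (N + W)*(2*N) = 2*N*(N + W))
X = -337/622 (X = 337/(-203 - 419) = 337/(-622) = 337*(-1/622) = -337/622 ≈ -0.54180)
M((-2 - 3)*(-2 + 0) + 6, -6)*X = (2*(-6)*(-6 + ((-2 - 3)*(-2 + 0) + 6)))*(-337/622) = (2*(-6)*(-6 + (-5*(-2) + 6)))*(-337/622) = (2*(-6)*(-6 + (10 + 6)))*(-337/622) = (2*(-6)*(-6 + 16))*(-337/622) = (2*(-6)*10)*(-337/622) = -120*(-337/622) = 20220/311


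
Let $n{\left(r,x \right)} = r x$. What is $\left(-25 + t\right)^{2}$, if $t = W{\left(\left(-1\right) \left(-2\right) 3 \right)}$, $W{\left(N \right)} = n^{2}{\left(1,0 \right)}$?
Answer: $625$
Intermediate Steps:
$W{\left(N \right)} = 0$ ($W{\left(N \right)} = \left(1 \cdot 0\right)^{2} = 0^{2} = 0$)
$t = 0$
$\left(-25 + t\right)^{2} = \left(-25 + 0\right)^{2} = \left(-25\right)^{2} = 625$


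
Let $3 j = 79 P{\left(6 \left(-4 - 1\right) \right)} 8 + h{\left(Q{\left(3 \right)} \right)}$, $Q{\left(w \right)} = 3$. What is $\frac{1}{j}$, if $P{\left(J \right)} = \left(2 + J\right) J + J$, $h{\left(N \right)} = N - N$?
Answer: $\frac{1}{170640} \approx 5.8603 \cdot 10^{-6}$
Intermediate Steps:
$h{\left(N \right)} = 0$
$P{\left(J \right)} = J + J \left(2 + J\right)$ ($P{\left(J \right)} = J \left(2 + J\right) + J = J + J \left(2 + J\right)$)
$j = 170640$ ($j = \frac{79 \cdot 6 \left(-4 - 1\right) \left(3 + 6 \left(-4 - 1\right)\right) 8 + 0}{3} = \frac{79 \cdot 6 \left(-5\right) \left(3 + 6 \left(-5\right)\right) 8 + 0}{3} = \frac{79 - 30 \left(3 - 30\right) 8 + 0}{3} = \frac{79 \left(-30\right) \left(-27\right) 8 + 0}{3} = \frac{79 \cdot 810 \cdot 8 + 0}{3} = \frac{79 \cdot 6480 + 0}{3} = \frac{511920 + 0}{3} = \frac{1}{3} \cdot 511920 = 170640$)
$\frac{1}{j} = \frac{1}{170640}$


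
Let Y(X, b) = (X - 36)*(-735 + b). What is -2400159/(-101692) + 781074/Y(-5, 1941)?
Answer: 2180515817/279347924 ≈ 7.8057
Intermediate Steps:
Y(X, b) = (-735 + b)*(-36 + X) (Y(X, b) = (-36 + X)*(-735 + b) = (-735 + b)*(-36 + X))
-2400159/(-101692) + 781074/Y(-5, 1941) = -2400159/(-101692) + 781074/(26460 - 735*(-5) - 36*1941 - 5*1941) = -2400159*(-1/101692) + 781074/(26460 + 3675 - 69876 - 9705) = 2400159/101692 + 781074/(-49446) = 2400159/101692 + 781074*(-1/49446) = 2400159/101692 - 43393/2747 = 2180515817/279347924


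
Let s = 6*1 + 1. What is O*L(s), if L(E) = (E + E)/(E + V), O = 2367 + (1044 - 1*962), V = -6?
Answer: 34286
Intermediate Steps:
s = 7 (s = 6 + 1 = 7)
O = 2449 (O = 2367 + (1044 - 962) = 2367 + 82 = 2449)
L(E) = 2*E/(-6 + E) (L(E) = (E + E)/(E - 6) = (2*E)/(-6 + E) = 2*E/(-6 + E))
O*L(s) = 2449*(2*7/(-6 + 7)) = 2449*(2*7/1) = 2449*(2*7*1) = 2449*14 = 34286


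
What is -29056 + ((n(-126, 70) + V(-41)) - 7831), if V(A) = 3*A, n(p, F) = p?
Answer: -37136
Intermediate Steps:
-29056 + ((n(-126, 70) + V(-41)) - 7831) = -29056 + ((-126 + 3*(-41)) - 7831) = -29056 + ((-126 - 123) - 7831) = -29056 + (-249 - 7831) = -29056 - 8080 = -37136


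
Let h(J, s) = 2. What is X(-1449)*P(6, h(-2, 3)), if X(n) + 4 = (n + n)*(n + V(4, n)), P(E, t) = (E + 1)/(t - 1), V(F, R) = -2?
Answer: 29434958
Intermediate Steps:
P(E, t) = (1 + E)/(-1 + t)
X(n) = -4 + 2*n*(-2 + n) (X(n) = -4 + (n + n)*(n - 2) = -4 + (2*n)*(-2 + n) = -4 + 2*n*(-2 + n))
X(-1449)*P(6, h(-2, 3)) = (-4 - 4*(-1449) + 2*(-1449)²)*((1 + 6)/(-1 + 2)) = (-4 + 5796 + 2*2099601)*(7/1) = (-4 + 5796 + 4199202)*(1*7) = 4204994*7 = 29434958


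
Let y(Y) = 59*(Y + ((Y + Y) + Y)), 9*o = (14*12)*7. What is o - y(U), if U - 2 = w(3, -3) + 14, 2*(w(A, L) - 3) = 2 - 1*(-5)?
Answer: -15538/3 ≈ -5179.3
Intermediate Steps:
w(A, L) = 13/2 (w(A, L) = 3 + (2 - 1*(-5))/2 = 3 + (2 + 5)/2 = 3 + (1/2)*7 = 3 + 7/2 = 13/2)
o = 392/3 (o = ((14*12)*7)/9 = (168*7)/9 = (1/9)*1176 = 392/3 ≈ 130.67)
U = 45/2 (U = 2 + (13/2 + 14) = 2 + 41/2 = 45/2 ≈ 22.500)
y(Y) = 236*Y (y(Y) = 59*(Y + (2*Y + Y)) = 59*(Y + 3*Y) = 59*(4*Y) = 236*Y)
o - y(U) = 392/3 - 236*45/2 = 392/3 - 1*5310 = 392/3 - 5310 = -15538/3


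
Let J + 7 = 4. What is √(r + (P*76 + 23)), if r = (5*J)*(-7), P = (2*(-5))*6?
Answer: 4*I*√277 ≈ 66.573*I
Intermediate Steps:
P = -60 (P = -10*6 = -60)
J = -3 (J = -7 + 4 = -3)
r = 105 (r = (5*(-3))*(-7) = -15*(-7) = 105)
√(r + (P*76 + 23)) = √(105 + (-60*76 + 23)) = √(105 + (-4560 + 23)) = √(105 - 4537) = √(-4432) = 4*I*√277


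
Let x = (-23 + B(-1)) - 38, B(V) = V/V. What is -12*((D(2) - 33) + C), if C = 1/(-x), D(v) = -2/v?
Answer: 2039/5 ≈ 407.80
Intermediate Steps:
B(V) = 1
x = -60 (x = (-23 + 1) - 38 = -22 - 38 = -60)
C = 1/60 (C = 1/(-1*(-60)) = 1/60 ≈ 0.016667)
-12*((D(2) - 33) + C) = -12*((-2/2 - 33) + 1/60) = -12*((-2*½ - 33) + 1/60) = -12*((-1 - 33) + 1/60) = -12*(-34 + 1/60) = -12*(-2039/60) = 2039/5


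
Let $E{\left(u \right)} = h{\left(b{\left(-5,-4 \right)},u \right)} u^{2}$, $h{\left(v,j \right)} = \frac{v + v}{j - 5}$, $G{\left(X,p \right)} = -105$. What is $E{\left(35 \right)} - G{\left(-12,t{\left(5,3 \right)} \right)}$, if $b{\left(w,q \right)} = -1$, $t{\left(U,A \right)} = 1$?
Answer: $\frac{70}{3} \approx 23.333$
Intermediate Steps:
$h{\left(v,j \right)} = \frac{2 v}{-5 + j}$
$E{\left(u \right)} = - \frac{2 u^{2}}{-5 + u}$ ($E{\left(u \right)} = 2 \left(-1\right) \frac{1}{-5 + u} u^{2} = - \frac{2}{-5 + u} u^{2} = - \frac{2 u^{2}}{-5 + u}$)
$E{\left(35 \right)} - G{\left(-12,t{\left(5,3 \right)} \right)} = - \frac{2 \cdot 35^{2}}{-5 + 35} - -105 = \left(-2\right) 1225 \cdot \frac{1}{30} + 105 = - \frac{245}{3} + 105 = \frac{70}{3}$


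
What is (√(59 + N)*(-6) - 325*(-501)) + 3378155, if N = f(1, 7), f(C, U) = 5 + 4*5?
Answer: 3540980 - 12*√21 ≈ 3.5409e+6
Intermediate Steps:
f(C, U) = 25 (f(C, U) = 5 + 20 = 25)
N = 25
(√(59 + N)*(-6) - 325*(-501)) + 3378155 = (√(59 + 25)*(-6) - 325*(-501)) + 3378155 = (√84*(-6) + 162825) + 3378155 = ((2*√21)*(-6) + 162825) + 3378155 = (-12*√21 + 162825) + 3378155 = (162825 - 12*√21) + 3378155 = 3540980 - 12*√21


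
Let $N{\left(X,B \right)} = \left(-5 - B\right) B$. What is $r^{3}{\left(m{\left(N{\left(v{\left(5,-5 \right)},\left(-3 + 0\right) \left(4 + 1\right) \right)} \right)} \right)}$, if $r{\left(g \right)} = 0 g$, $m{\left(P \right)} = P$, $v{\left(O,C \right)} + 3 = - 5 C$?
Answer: $0$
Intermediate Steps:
$v{\left(O,C \right)} = -3 - 5 C$
$N{\left(X,B \right)} = B \left(-5 - B\right)$
$r{\left(g \right)} = 0$
$r^{3}{\left(m{\left(N{\left(v{\left(5,-5 \right)},\left(-3 + 0\right) \left(4 + 1\right) \right)} \right)} \right)} = 0^{3} = 0$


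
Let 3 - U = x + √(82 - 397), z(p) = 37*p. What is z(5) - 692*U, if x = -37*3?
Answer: -78703 + 2076*I*√35 ≈ -78703.0 + 12282.0*I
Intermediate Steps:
x = -111
U = 114 - 3*I*√35 (U = 3 - (-111 + √(82 - 397)) = 3 - (-111 + √(-315)) = 3 - (-111 + 3*I*√35) = 3 + (111 - 3*I*√35) = 114 - 3*I*√35 ≈ 114.0 - 17.748*I)
z(5) - 692*U = 37*5 - 692*(114 - 3*I*√35) = 185 + (-78888 + 2076*I*√35) = -78703 + 2076*I*√35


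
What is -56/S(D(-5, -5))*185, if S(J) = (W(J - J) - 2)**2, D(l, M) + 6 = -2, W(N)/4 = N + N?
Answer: -2590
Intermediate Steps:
W(N) = 8*N (W(N) = 4*(N + N) = 4*(2*N) = 8*N)
D(l, M) = -8 (D(l, M) = -6 - 2 = -8)
S(J) = 4 (S(J) = (8*(J - J) - 2)**2 = (8*0 - 2)**2 = (0 - 2)**2 = (-2)**2 = 4)
-56/S(D(-5, -5))*185 = -56/4*185 = -56*1/4*185 = -14*185 = -2590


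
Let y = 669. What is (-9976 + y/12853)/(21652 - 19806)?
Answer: -9863143/1825126 ≈ -5.4041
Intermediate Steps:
(-9976 + y/12853)/(21652 - 19806) = (-9976 + 669/12853)/(21652 - 19806) = (-9976 + 669*(1/12853))/1846 = (-9976 + 669/12853)*(1/1846) = -128220859/12853*1/1846 = -9863143/1825126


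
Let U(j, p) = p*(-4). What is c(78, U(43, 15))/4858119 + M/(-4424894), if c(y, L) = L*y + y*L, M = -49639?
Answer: 22192795689/2388517957154 ≈ 0.0092915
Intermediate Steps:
U(j, p) = -4*p
c(y, L) = 2*L*y (c(y, L) = L*y + L*y = 2*L*y)
c(78, U(43, 15))/4858119 + M/(-4424894) = (2*(-4*15)*78)/4858119 - 49639/(-4424894) = (2*(-60)*78)*(1/4858119) - 49639*(-1/4424894) = -9360*1/4858119 + 49639/4424894 = -1040/539791 + 49639/4424894 = 22192795689/2388517957154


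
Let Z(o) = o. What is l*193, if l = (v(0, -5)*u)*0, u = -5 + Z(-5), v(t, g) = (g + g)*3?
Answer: 0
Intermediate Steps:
v(t, g) = 6*g (v(t, g) = (2*g)*3 = 6*g)
u = -10 (u = -5 - 5 = -10)
l = 0 (l = ((6*(-5))*(-10))*0 = -30*(-10)*0 = 300*0 = 0)
l*193 = 0*193 = 0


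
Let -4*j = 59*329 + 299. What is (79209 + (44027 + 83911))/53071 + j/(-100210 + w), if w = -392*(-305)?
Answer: 166523871/45641060 ≈ 3.6486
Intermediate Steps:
w = 119560
j = -9855/2 (j = -(59*329 + 299)/4 = -(19411 + 299)/4 = -¼*19710 = -9855/2 ≈ -4927.5)
(79209 + (44027 + 83911))/53071 + j/(-100210 + w) = (79209 + (44027 + 83911))/53071 - 9855/(2*(-100210 + 119560)) = (79209 + 127938)*(1/53071) - 9855/2/19350 = 207147*(1/53071) - 9855/2*1/19350 = 207147/53071 - 219/860 = 166523871/45641060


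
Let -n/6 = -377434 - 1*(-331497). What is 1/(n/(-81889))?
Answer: -81889/275622 ≈ -0.29711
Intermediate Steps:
n = 275622 (n = -6*(-377434 - 1*(-331497)) = -6*(-377434 + 331497) = -6*(-45937) = 275622)
1/(n/(-81889)) = 1/(275622/(-81889)) = 1/(275622*(-1/81889)) = 1/(-275622/81889) = -81889/275622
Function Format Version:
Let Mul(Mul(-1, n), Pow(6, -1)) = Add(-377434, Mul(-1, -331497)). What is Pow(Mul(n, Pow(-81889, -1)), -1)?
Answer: Rational(-81889, 275622) ≈ -0.29711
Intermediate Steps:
n = 275622 (n = Mul(-6, Add(-377434, Mul(-1, -331497))) = Mul(-6, Add(-377434, 331497)) = Mul(-6, -45937) = 275622)
Pow(Mul(n, Pow(-81889, -1)), -1) = Pow(Mul(275622, Pow(-81889, -1)), -1) = Pow(Mul(275622, Rational(-1, 81889)), -1) = Pow(Rational(-275622, 81889), -1) = Rational(-81889, 275622)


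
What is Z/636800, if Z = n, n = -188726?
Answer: -94363/318400 ≈ -0.29637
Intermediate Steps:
Z = -188726
Z/636800 = -188726/636800 = -188726*1/636800 = -94363/318400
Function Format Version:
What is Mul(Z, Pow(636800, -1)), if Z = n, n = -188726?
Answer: Rational(-94363, 318400) ≈ -0.29637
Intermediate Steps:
Z = -188726
Mul(Z, Pow(636800, -1)) = Mul(-188726, Pow(636800, -1)) = Mul(-188726, Rational(1, 636800)) = Rational(-94363, 318400)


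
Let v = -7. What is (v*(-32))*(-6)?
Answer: -1344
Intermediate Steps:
(v*(-32))*(-6) = -7*(-32)*(-6) = 224*(-6) = -1344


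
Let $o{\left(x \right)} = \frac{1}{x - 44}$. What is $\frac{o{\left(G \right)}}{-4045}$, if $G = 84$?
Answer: $- \frac{1}{161800} \approx -6.1805 \cdot 10^{-6}$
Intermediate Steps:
$o{\left(x \right)} = \frac{1}{-44 + x}$
$\frac{o{\left(G \right)}}{-4045} = \frac{1}{\left(-44 + 84\right) \left(-4045\right)} = \frac{1}{40} \left(- \frac{1}{4045}\right) = - \frac{1}{161800}$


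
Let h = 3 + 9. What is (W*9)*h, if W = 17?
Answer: 1836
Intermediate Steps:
h = 12
(W*9)*h = (17*9)*12 = 153*12 = 1836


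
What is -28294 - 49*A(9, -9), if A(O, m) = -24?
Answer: -27118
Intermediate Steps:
-28294 - 49*A(9, -9) = -28294 - 49*(-24) = -28294 - 1*(-1176) = -28294 + 1176 = -27118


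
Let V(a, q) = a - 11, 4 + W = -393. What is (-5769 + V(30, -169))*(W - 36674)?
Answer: 213158250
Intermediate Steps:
W = -397 (W = -4 - 393 = -397)
V(a, q) = -11 + a
(-5769 + V(30, -169))*(W - 36674) = (-5769 + (-11 + 30))*(-397 - 36674) = (-5769 + 19)*(-37071) = -5750*(-37071) = 213158250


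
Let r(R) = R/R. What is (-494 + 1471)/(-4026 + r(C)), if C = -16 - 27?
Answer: -977/4025 ≈ -0.24273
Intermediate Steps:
C = -43
r(R) = 1
(-494 + 1471)/(-4026 + r(C)) = (-494 + 1471)/(-4026 + 1) = 977/(-4025) = 977*(-1/4025) = -977/4025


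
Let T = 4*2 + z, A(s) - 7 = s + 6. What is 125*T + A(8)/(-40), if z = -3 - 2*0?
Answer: 24979/40 ≈ 624.47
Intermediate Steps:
A(s) = 13 + s (A(s) = 7 + (s + 6) = 7 + (6 + s) = 13 + s)
z = -3 (z = -3 + 0 = -3)
T = 5 (T = 4*2 - 3 = 8 - 3 = 5)
125*T + A(8)/(-40) = 125*5 + (13 + 8)/(-40) = 625 + 21*(-1/40) = 625 - 21/40 = 24979/40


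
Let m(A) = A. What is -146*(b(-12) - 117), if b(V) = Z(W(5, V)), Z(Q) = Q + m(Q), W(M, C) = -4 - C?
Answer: 14746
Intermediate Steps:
Z(Q) = 2*Q (Z(Q) = Q + Q = 2*Q)
b(V) = -8 - 2*V (b(V) = 2*(-4 - V) = -8 - 2*V)
-146*(b(-12) - 117) = -146*((-8 - 2*(-12)) - 117) = -146*((-8 + 24) - 117) = -146*(16 - 117) = -146*(-101) = 14746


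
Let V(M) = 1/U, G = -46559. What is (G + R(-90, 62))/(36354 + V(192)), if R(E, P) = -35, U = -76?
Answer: -3541144/2762903 ≈ -1.2817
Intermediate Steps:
V(M) = -1/76 (V(M) = 1/(-76) = -1/76)
(G + R(-90, 62))/(36354 + V(192)) = (-46559 - 35)/(36354 - 1/76) = -46594/2762903/76 = -46594*76/2762903 = -3541144/2762903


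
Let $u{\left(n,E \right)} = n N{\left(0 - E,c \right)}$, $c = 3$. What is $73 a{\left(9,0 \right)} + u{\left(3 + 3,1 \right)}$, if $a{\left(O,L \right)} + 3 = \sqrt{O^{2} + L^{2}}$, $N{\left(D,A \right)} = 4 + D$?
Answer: $456$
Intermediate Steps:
$u{\left(n,E \right)} = n \left(4 - E\right)$ ($u{\left(n,E \right)} = n \left(4 + \left(0 - E\right)\right) = n \left(4 - E\right)$)
$a{\left(O,L \right)} = -3 + \sqrt{L^{2} + O^{2}}$ ($a{\left(O,L \right)} = -3 + \sqrt{O^{2} + L^{2}} = -3 + \sqrt{L^{2} + O^{2}}$)
$73 a{\left(9,0 \right)} + u{\left(3 + 3,1 \right)} = 73 \left(-3 + \sqrt{0^{2} + 9^{2}}\right) + \left(3 + 3\right) \left(4 - 1\right) = 73 \left(-3 + \sqrt{0 + 81}\right) + 6 \left(4 - 1\right) = 73 \left(-3 + \sqrt{81}\right) + 6 \cdot 3 = 73 \left(-3 + 9\right) + 18 = 73 \cdot 6 + 18 = 438 + 18 = 456$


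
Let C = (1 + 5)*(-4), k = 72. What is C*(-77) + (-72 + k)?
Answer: 1848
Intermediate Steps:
C = -24 (C = 6*(-4) = -24)
C*(-77) + (-72 + k) = -24*(-77) + (-72 + 72) = 1848 + 0 = 1848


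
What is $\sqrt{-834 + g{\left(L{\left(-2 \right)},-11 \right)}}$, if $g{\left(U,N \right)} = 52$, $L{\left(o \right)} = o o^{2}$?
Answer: $i \sqrt{782} \approx 27.964 i$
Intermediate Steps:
$L{\left(o \right)} = o^{3}$
$\sqrt{-834 + g{\left(L{\left(-2 \right)},-11 \right)}} = \sqrt{-834 + 52} = \sqrt{-782} = i \sqrt{782}$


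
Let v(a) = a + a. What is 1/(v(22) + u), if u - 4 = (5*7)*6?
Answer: 1/258 ≈ 0.0038760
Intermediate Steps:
u = 214 (u = 4 + (5*7)*6 = 4 + 35*6 = 4 + 210 = 214)
v(a) = 2*a
1/(v(22) + u) = 1/(2*22 + 214) = 1/(44 + 214) = 1/258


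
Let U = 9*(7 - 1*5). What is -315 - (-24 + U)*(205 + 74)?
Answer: 1359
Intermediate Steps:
U = 18 (U = 9*(7 - 5) = 9*2 = 18)
-315 - (-24 + U)*(205 + 74) = -315 - (-24 + 18)*(205 + 74) = -315 - (-6)*279 = -315 - 1*(-1674) = -315 + 1674 = 1359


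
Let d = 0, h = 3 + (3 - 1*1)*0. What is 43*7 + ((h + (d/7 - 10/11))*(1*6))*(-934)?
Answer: -125581/11 ≈ -11416.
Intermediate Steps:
h = 3 (h = 3 + (3 - 1)*0 = 3 + 2*0 = 3 + 0 = 3)
43*7 + ((h + (d/7 - 10/11))*(1*6))*(-934) = 43*7 + ((3 + (0/7 - 10/11))*(1*6))*(-934) = 301 + ((3 + (0*(⅐) - 10*1/11))*6)*(-934) = 301 + ((3 + (0 - 10/11))*6)*(-934) = 301 + ((3 - 10/11)*6)*(-934) = 301 + ((23/11)*6)*(-934) = 301 + (138/11)*(-934) = 301 - 128892/11 = -125581/11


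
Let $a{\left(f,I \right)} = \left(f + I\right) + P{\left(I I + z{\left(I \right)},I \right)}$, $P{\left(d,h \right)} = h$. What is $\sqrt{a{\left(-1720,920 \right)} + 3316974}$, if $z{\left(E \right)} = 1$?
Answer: $33 \sqrt{3046} \approx 1821.3$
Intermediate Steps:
$a{\left(f,I \right)} = f + 2 I$ ($a{\left(f,I \right)} = \left(f + I\right) + I = \left(I + f\right) + I = f + 2 I$)
$\sqrt{a{\left(-1720,920 \right)} + 3316974} = \sqrt{\left(-1720 + 2 \cdot 920\right) + 3316974} = \sqrt{\left(-1720 + 1840\right) + 3316974} = \sqrt{120 + 3316974} = \sqrt{3317094} = 33 \sqrt{3046}$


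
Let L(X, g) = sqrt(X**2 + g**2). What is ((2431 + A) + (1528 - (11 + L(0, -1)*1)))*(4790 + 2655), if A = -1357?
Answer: 19282550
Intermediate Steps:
((2431 + A) + (1528 - (11 + L(0, -1)*1)))*(4790 + 2655) = ((2431 - 1357) + (1528 - (11 + sqrt(0**2 + (-1)**2)*1)))*(4790 + 2655) = (1074 + (1528 - (11 + sqrt(0 + 1)*1)))*7445 = (1074 + (1528 - (11 + sqrt(1)*1)))*7445 = (1074 + (1528 - (11 + 1*1)))*7445 = (1074 + (1528 - (11 + 1)))*7445 = (1074 + (1528 - 1*12))*7445 = (1074 + (1528 - 12))*7445 = (1074 + 1516)*7445 = 2590*7445 = 19282550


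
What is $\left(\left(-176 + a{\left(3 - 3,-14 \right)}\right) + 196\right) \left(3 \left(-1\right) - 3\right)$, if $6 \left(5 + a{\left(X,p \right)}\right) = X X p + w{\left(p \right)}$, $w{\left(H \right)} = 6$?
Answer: $-96$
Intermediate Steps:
$a{\left(X,p \right)} = -4 + \frac{p X^{2}}{6}$ ($a{\left(X,p \right)} = -5 + \frac{X X p + 6}{6} = -5 + \frac{X^{2} p + 6}{6} = -5 + \frac{p X^{2} + 6}{6} = -5 + \frac{6 + p X^{2}}{6} = -5 + \left(1 + \frac{p X^{2}}{6}\right) = -4 + \frac{p X^{2}}{6}$)
$\left(\left(-176 + a{\left(3 - 3,-14 \right)}\right) + 196\right) \left(3 \left(-1\right) - 3\right) = \left(\left(-176 - \left(4 + \frac{7 \left(3 - 3\right)^{2}}{3}\right)\right) + 196\right) \left(3 \left(-1\right) - 3\right) = \left(\left(-176 - \left(4 + \frac{7 \cdot 0^{2}}{3}\right)\right) + 196\right) \left(-3 - 3\right) = \left(\left(-176 - \left(4 + \frac{7}{3} \cdot 0\right)\right) + 196\right) \left(-6\right) = \left(\left(-176 + \left(-4 + 0\right)\right) + 196\right) \left(-6\right) = \left(\left(-176 - 4\right) + 196\right) \left(-6\right) = \left(-180 + 196\right) \left(-6\right) = 16 \left(-6\right) = -96$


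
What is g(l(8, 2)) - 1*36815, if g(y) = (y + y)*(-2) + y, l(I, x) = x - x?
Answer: -36815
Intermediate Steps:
l(I, x) = 0
g(y) = -3*y (g(y) = (2*y)*(-2) + y = -4*y + y = -3*y)
g(l(8, 2)) - 1*36815 = -3*0 - 1*36815 = 0 - 36815 = -36815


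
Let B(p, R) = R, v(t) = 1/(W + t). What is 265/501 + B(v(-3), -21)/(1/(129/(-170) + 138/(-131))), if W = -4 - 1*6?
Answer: 430518589/11157270 ≈ 38.586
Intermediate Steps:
W = -10 (W = -4 - 6 = -10)
v(t) = 1/(-10 + t)
265/501 + B(v(-3), -21)/(1/(129/(-170) + 138/(-131))) = 265/501 - 21/(1/(129/(-170) + 138/(-131))) = 265*(1/501) - 21/(1/(129*(-1/170) + 138*(-1/131))) = 265/501 - 21/(1/(-129/170 - 138/131)) = 265/501 - 21/(1/(-40359/22270)) = 265/501 - 21/(-22270/40359) = 265/501 - 21*(-40359/22270) = 265/501 + 847539/22270 = 430518589/11157270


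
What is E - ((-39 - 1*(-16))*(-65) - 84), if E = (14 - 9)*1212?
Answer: 4649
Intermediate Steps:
E = 6060 (E = 5*1212 = 6060)
E - ((-39 - 1*(-16))*(-65) - 84) = 6060 - ((-39 - 1*(-16))*(-65) - 84) = 6060 - ((-39 + 16)*(-65) - 84) = 6060 - (-23*(-65) - 84) = 6060 - (1495 - 84) = 6060 - 1*1411 = 6060 - 1411 = 4649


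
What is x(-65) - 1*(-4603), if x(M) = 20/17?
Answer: 78271/17 ≈ 4604.2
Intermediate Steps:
x(M) = 20/17 (x(M) = 20*(1/17) = 20/17)
x(-65) - 1*(-4603) = 20/17 - 1*(-4603) = 20/17 + 4603 = 78271/17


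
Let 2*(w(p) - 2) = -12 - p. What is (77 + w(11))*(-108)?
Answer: -7290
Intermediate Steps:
w(p) = -4 - p/2 (w(p) = 2 + (-12 - p)/2 = 2 + (-6 - p/2) = -4 - p/2)
(77 + w(11))*(-108) = (77 + (-4 - ½*11))*(-108) = (77 + (-4 - 11/2))*(-108) = (77 - 19/2)*(-108) = (135/2)*(-108) = -7290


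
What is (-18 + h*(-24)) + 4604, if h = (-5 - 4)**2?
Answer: 2642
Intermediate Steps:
h = 81 (h = (-9)**2 = 81)
(-18 + h*(-24)) + 4604 = (-18 + 81*(-24)) + 4604 = (-18 - 1944) + 4604 = -1962 + 4604 = 2642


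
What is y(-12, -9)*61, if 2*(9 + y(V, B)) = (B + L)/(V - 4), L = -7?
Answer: -1037/2 ≈ -518.50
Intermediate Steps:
y(V, B) = -9 + (-7 + B)/(2*(-4 + V)) (y(V, B) = -9 + ((B - 7)/(V - 4))/2 = -9 + ((-7 + B)/(-4 + V))/2 = -9 + (-7 + B)/(2*(-4 + V)))
y(-12, -9)*61 = ((65 - 9 - 18*(-12))/(2*(-4 - 12)))*61 = ((1/2)*(65 - 9 + 216)/(-16))*61 = ((1/2)*(-1/16)*272)*61 = -17/2*61 = -1037/2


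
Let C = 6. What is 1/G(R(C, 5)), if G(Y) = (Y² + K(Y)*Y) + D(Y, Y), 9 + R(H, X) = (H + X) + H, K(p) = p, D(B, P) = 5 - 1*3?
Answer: 1/130 ≈ 0.0076923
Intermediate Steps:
D(B, P) = 2 (D(B, P) = 5 - 3 = 2)
R(H, X) = -9 + X + 2*H (R(H, X) = -9 + ((H + X) + H) = -9 + (X + 2*H) = -9 + X + 2*H)
G(Y) = 2 + 2*Y² (G(Y) = (Y² + Y*Y) + 2 = (Y² + Y²) + 2 = 2*Y² + 2 = 2 + 2*Y²)
1/G(R(C, 5)) = 1/(2 + 2*(-9 + 5 + 2*6)²) = 1/(2 + 2*(-9 + 5 + 12)²) = 1/(2 + 2*8²) = 1/(2 + 2*64) = 1/(2 + 128) = 1/130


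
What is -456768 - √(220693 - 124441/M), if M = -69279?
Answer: -456768 - 2*√264810573749463/69279 ≈ -4.5724e+5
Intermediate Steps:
-456768 - √(220693 - 124441/M) = -456768 - √(220693 - 124441/(-69279)) = -456768 - √(220693 - 124441*(-1/69279)) = -456768 - √(220693 + 124441/69279) = -456768 - √(15289514788/69279) = -456768 - 2*√264810573749463/69279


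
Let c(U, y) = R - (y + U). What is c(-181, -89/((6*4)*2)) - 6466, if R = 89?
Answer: -297319/48 ≈ -6194.1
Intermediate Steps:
c(U, y) = 89 - U - y (c(U, y) = 89 - (y + U) = 89 - (U + y) = 89 + (-U - y) = 89 - U - y)
c(-181, -89/((6*4)*2)) - 6466 = (89 - 1*(-181) - (-89)/((6*4)*2)) - 6466 = (89 + 181 - (-89)/(24*2)) - 6466 = (89 + 181 - (-89)/48) - 6466 = (89 + 181 - 1*(-89/48)) - 6466 = (89 + 181 + 89/48) - 6466 = 13049/48 - 6466 = -297319/48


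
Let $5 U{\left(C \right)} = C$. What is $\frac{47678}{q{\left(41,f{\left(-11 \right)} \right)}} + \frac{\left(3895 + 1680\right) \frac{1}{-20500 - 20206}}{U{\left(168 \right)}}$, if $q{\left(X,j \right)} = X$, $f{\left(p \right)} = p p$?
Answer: $\frac{326050009349}{280382928} \approx 1162.9$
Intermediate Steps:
$f{\left(p \right)} = p^{2}$
$U{\left(C \right)} = \frac{C}{5}$
$\frac{47678}{q{\left(41,f{\left(-11 \right)} \right)}} + \frac{\left(3895 + 1680\right) \frac{1}{-20500 - 20206}}{U{\left(168 \right)}} = \frac{47678}{41} + \frac{\left(3895 + 1680\right) \frac{1}{-20500 - 20206}}{\frac{1}{5} \cdot 168} = 47678 \cdot \frac{1}{41} + \frac{5575 \frac{1}{-40706}}{\frac{168}{5}} = \frac{47678}{41} + 5575 \left(- \frac{1}{40706}\right) \frac{5}{168} = \frac{47678}{41} - \frac{27875}{6838608} = \frac{326050009349}{280382928}$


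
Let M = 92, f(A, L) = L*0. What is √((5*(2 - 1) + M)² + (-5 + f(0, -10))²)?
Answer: √9434 ≈ 97.129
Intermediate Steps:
f(A, L) = 0
√((5*(2 - 1) + M)² + (-5 + f(0, -10))²) = √((5*(2 - 1) + 92)² + (-5 + 0)²) = √((5*1 + 92)² + (-5)²) = √((5 + 92)² + 25) = √(97² + 25) = √(9409 + 25) = √9434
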